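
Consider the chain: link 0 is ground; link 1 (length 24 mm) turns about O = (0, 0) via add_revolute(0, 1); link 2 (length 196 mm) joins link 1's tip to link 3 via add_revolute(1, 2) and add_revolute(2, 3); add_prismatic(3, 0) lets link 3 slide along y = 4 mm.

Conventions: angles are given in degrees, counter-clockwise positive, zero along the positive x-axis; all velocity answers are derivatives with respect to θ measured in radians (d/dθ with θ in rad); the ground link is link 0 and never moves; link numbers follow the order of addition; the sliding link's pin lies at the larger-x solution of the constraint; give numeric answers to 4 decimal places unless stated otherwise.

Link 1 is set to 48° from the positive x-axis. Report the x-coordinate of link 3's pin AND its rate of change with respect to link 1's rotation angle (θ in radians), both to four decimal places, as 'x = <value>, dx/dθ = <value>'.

geometry: r = 24 mm, L = 196 mm, e = 4 mm
crank pin P = (r cos θ, r sin θ) = (16.059135, 17.835476)
h = r sin θ − e = 17.835476 − 4 = 13.835476
x = r cos θ + √(L² − h²) = 16.059135 + 195.511073 = 211.570207
dx/dθ = −r sin θ − h·r cos θ/√(L² − h²) (θ in radians; h = 13.835476) = -18.971912

x = 211.5702, dx/dθ = -18.9719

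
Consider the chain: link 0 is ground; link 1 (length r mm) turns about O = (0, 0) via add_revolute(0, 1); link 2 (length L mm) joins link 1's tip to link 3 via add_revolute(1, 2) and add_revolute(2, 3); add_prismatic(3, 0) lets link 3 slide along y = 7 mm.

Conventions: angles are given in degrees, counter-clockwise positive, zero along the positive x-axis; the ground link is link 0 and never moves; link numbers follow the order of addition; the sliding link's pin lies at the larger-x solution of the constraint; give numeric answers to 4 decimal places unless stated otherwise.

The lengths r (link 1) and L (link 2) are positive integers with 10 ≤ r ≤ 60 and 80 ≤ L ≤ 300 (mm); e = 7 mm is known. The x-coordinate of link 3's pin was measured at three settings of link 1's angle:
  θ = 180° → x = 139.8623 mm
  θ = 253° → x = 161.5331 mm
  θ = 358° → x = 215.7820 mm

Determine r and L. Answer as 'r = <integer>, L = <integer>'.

constraint per measurement: (x − r cos θ)² + (r sin θ − e)² = L²
subtracting the θ₁ and θ₂ equations cancels the r² and L² terms:
r = (x₁² − x₂²) / (2[(x₁cos θ₁ + e sin θ₁) − (x₂cos θ₂ + e sin θ₂)]) = 38.0000 → r = 38
L² = (x₁ − r cos θ₁)² + (r sin θ₁ − e)² = 31683.9978 → L = 178.0000 → L = 178
check at θ₃=358°: x = 215.7820 (printed 215.7820) ✓

r = 38, L = 178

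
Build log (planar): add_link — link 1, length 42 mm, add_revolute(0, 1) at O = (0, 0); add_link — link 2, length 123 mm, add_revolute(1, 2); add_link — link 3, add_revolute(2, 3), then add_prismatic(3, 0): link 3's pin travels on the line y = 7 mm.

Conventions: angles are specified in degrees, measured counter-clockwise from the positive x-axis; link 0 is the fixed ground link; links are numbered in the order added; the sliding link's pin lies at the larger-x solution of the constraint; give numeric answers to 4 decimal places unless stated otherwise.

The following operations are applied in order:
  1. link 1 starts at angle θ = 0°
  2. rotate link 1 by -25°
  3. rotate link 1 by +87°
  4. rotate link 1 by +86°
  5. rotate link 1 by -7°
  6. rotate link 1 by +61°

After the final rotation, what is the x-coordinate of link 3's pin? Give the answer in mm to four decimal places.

geometry: r = 42 mm, L = 123 mm, e = 7 mm; θ starts at 0°
rotate link 1 by -25°: θ ← 0° -25° = -25°
rotate link 1 by +87°: θ ← -25° +87° = 62°
rotate link 1 by +86°: θ ← 62° +86° = 148°
rotate link 1 by -7°: θ ← 148° -7° = 141°
rotate link 1 by +61°: θ ← 141° +61° = 202°
crank pin P = (r cos θ, r sin θ) = (-38.941722, -15.733477)
h = r sin θ − e = -15.733477 − 7 = -22.733477
x = r cos θ + √(L² − h²) = -38.941722 + 120.880888 = 81.939166

81.9392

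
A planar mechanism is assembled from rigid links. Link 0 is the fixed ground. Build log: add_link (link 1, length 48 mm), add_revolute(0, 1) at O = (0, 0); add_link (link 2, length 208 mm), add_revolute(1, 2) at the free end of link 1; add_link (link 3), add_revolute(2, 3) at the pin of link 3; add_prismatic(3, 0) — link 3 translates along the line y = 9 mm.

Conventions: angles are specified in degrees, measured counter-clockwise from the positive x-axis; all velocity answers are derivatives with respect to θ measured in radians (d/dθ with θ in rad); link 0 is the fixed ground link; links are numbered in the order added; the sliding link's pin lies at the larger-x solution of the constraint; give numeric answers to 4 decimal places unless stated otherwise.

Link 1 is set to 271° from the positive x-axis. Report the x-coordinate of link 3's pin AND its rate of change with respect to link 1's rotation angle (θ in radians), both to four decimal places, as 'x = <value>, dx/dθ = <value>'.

geometry: r = 48 mm, L = 208 mm, e = 9 mm
crank pin P = (r cos θ, r sin θ) = (0.837716, -47.992689)
h = r sin θ − e = -47.992689 − 9 = -56.992689
x = r cos θ + √(L² − h²) = 0.837716 + 200.039579 = 200.877295
dx/dθ = −r sin θ − h·r cos θ/√(L² − h²) (θ in radians; h = -56.992689) = 48.231360

x = 200.8773, dx/dθ = 48.2314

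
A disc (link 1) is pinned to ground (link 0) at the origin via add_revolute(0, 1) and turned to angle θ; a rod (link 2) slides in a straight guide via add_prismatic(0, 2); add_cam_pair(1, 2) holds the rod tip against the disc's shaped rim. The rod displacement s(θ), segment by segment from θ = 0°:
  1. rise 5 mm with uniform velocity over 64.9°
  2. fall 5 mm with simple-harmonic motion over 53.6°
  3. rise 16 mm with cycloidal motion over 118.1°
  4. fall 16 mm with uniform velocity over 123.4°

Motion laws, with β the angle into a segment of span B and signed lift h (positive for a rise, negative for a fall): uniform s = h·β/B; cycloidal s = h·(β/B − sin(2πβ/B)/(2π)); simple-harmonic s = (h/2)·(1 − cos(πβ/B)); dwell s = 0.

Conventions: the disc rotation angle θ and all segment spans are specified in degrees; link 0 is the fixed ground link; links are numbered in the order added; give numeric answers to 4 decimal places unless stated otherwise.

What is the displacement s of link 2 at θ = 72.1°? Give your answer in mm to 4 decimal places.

segment 1 (0° to 64.9°, uniform, h = 5) is passed completely: s = 0.0000 + (5) = 5.0000
θ = 72.1° falls in segment 2 (64.9° to 118.5°, simple-harmonic, h = -5): β = 72.1 − 64.9 = 7.2°, B = 53.6°; Δs = -5/2·(1 − cos(π·0.1343)) = -0.2193; s = 5.0000 − 0.2193 = 4.7807

4.7807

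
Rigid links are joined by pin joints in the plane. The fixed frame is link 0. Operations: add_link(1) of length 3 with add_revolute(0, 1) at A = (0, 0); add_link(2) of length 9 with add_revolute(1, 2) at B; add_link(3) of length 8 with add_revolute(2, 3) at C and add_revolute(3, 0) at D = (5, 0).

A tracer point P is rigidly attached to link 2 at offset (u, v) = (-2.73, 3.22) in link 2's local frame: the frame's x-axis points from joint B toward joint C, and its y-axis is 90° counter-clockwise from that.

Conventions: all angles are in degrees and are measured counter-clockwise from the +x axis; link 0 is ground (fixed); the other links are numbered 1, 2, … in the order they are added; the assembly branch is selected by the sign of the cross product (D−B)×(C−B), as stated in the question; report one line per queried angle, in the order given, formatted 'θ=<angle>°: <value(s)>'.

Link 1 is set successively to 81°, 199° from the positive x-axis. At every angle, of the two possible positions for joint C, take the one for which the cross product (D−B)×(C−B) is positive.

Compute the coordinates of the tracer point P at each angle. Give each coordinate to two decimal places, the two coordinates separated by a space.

A=(0,0), D=(5.00,0)
θ=81°: B = A + 3.00·(cos81°, sin81°) = (0.4693, 2.9631)
θ=81°: |BD| = 5.4136
θ=81°: circle(B,9.00) ∩ circle(D,8.00): a=4.2769, h=7.9188
θ=81°:   candidates: C₊=(8.3830,7.2495) cross=42.869; C₋=(-0.2856,-6.0052) cross=-42.869
θ=81°:   branch + wants cross > 0 → take C=(8.3830,7.2495) (cross=42.869)
θ=81°: ex = (C−B)/|BC| = (0.8793,0.4763); ey = (-0.4763,0.8793)
θ=81°: P = B + -2.73·ex + 3.22·ey = (-3.4648,4.4942)
θ=199°: B = A + 3.00·(cos199°, sin199°) = (-2.8366, -0.9767)
θ=199°: |BD| = 7.8972
θ=199°: circle(B,9.00) ∩ circle(D,8.00): a=5.0249, h=7.4666
θ=199°:   candidates: C₊=(1.2263,7.0540) cross=58.965; C₋=(3.0732,-7.7645) cross=-58.965
θ=199°:   branch + wants cross > 0 → take C=(1.2263,7.0540) (cross=58.965)
θ=199°: ex = (C−B)/|BC| = (0.4514,0.8923); ey = (-0.8923,0.4514)
θ=199°: P = B + -2.73·ex + 3.22·ey = (-6.9422,-1.9591)

θ=81°: -3.46 4.49
θ=199°: -6.94 -1.96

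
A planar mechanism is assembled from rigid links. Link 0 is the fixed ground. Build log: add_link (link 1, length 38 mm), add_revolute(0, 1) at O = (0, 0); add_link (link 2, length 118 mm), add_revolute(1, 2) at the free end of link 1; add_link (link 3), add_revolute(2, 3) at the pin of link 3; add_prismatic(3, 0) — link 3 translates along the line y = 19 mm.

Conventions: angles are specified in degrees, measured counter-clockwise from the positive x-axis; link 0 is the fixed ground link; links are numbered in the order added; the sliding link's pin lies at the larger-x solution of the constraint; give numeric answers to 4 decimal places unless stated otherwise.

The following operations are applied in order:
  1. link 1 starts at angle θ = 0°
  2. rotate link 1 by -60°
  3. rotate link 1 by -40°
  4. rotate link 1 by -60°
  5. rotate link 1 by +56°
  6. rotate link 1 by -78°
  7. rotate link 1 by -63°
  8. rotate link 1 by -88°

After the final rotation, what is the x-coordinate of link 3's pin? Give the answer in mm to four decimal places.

geometry: r = 38 mm, L = 118 mm, e = 19 mm; θ starts at 0°
rotate link 1 by -60°: θ ← 0° -60° = -60°
rotate link 1 by -40°: θ ← -60° -40° = -100°
rotate link 1 by -60°: θ ← -100° -60° = -160°
rotate link 1 by +56°: θ ← -160° +56° = -104°
rotate link 1 by -78°: θ ← -104° -78° = -182°
rotate link 1 by -63°: θ ← -182° -63° = -245°
rotate link 1 by -88°: θ ← -245° -88° = -333°
crank pin P = (r cos θ, r sin θ) = (33.858248, 17.251639)
h = r sin θ − e = 17.251639 − 19 = -1.748361
x = r cos θ + √(L² − h²) = 33.858248 + 117.987047 = 151.845295

151.8453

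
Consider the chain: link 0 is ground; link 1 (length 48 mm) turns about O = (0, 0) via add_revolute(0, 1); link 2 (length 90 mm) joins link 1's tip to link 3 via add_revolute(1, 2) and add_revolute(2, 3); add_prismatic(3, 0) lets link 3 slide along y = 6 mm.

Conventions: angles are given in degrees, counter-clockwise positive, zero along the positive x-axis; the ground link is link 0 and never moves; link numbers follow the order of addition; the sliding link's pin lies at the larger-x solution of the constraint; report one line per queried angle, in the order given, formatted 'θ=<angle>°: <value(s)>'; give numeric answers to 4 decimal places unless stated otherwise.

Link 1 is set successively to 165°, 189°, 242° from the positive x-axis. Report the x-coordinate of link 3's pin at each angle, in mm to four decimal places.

geometry: r = 48 mm, L = 90 mm, e = 6 mm
θ=165°: crank pin P = (r cos θ, r sin θ) = (-46.364440, 12.423314)
θ=165°: h = r sin θ − e = 12.423314 − 6 = 6.423314
θ=165°: x = r cos θ + √(L² − h²) = -46.364440 + 89.770491 = 43.406051
θ=189°: crank pin P = (r cos θ, r sin θ) = (-47.409040, -7.508854)
θ=189°: h = r sin θ − e = -7.508854 − 6 = -13.508854
θ=189°: x = r cos θ + √(L² − h²) = -47.409040 + 88.980396 = 41.571356
θ=242°: crank pin P = (r cos θ, r sin θ) = (-22.534635, -42.381484)
θ=242°: h = r sin θ − e = -42.381484 − 6 = -48.381484
θ=242°: x = r cos θ + √(L² − h²) = -22.534635 + 75.889604 = 53.354969

θ=165°: 43.4061
θ=189°: 41.5714
θ=242°: 53.3550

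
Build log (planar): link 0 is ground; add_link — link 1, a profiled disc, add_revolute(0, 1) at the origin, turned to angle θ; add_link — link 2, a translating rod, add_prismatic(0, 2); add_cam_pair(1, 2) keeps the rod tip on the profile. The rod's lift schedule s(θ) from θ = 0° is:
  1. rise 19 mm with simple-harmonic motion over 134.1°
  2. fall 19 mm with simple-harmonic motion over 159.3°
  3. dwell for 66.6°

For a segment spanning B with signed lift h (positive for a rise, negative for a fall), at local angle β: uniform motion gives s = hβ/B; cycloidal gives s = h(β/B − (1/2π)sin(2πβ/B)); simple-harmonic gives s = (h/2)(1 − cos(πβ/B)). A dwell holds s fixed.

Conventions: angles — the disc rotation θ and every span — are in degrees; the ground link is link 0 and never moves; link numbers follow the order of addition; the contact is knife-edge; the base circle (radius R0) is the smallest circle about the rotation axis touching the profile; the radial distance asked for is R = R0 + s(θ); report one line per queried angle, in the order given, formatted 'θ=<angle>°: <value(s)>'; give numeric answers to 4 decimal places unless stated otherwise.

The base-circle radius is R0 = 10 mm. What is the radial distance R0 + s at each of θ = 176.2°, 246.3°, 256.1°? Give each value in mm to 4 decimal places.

seg 1 [0°–134.1°] simple-harmonic, h=19: full span → s += 19 → s = 19.0000
seg 2 [134.1°–293.4°] simple-harmonic, h=-19: θ=176.2° here. β=42.1, B=159.3. -19/2·(1 − cos(π·0.2643)) = -3.0905 → s = 15.9095
seg 2 [134.1°–293.4°] simple-harmonic, h=-19: θ=246.3° here. β=112.2, B=159.3. -19/2·(1 − cos(π·0.7043)) = -15.1880 → s = 3.8120
seg 2 [134.1°–293.4°] simple-harmonic, h=-19: θ=256.1° here. β=122, B=159.3. -19/2·(1 − cos(π·0.7659)) = -16.5436 → s = 2.4564
θ=176.2°: R = R0 + s = 10 + 15.9095 = 25.9095
θ=246.3°: R = R0 + s = 10 + 3.8120 = 13.8120
θ=256.1°: R = R0 + s = 10 + 2.4564 = 12.4564

θ=176.2°: 25.9095
θ=246.3°: 13.8120
θ=256.1°: 12.4564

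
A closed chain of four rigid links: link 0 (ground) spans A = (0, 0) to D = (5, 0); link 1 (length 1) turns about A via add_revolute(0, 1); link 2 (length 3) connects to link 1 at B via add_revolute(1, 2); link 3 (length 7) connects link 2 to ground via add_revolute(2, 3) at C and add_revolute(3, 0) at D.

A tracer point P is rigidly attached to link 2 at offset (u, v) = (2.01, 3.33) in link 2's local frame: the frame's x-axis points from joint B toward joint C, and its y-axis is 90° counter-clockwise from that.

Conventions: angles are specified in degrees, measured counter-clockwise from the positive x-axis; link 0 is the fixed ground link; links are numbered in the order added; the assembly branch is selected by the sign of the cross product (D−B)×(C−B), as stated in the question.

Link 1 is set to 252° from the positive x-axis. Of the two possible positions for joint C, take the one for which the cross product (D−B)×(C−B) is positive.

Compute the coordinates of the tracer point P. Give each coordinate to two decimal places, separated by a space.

A=(0,0), D=(5.00,0)
B = A + 1.00·(cos252°, sin252°) = (-0.3090, -0.9511)
|BD| = 5.3935
circle(B,3.00) ∩ circle(D,7.00): a=-1.0114, h=2.8244
  candidates: C₊=(-1.8026,1.6507) cross=15.233; C₋=(-0.8065,-3.9095) cross=-15.233
  branch + wants cross > 0 → take C=(-1.8026,1.6507) (cross=15.233)
ex = (C−B)/|BC| = (-0.4979,0.8673); ey = (-0.8673,-0.4979)
P = B + 2.01·ex + 3.33·ey = (-4.1977,-0.8657)

-4.20 -0.87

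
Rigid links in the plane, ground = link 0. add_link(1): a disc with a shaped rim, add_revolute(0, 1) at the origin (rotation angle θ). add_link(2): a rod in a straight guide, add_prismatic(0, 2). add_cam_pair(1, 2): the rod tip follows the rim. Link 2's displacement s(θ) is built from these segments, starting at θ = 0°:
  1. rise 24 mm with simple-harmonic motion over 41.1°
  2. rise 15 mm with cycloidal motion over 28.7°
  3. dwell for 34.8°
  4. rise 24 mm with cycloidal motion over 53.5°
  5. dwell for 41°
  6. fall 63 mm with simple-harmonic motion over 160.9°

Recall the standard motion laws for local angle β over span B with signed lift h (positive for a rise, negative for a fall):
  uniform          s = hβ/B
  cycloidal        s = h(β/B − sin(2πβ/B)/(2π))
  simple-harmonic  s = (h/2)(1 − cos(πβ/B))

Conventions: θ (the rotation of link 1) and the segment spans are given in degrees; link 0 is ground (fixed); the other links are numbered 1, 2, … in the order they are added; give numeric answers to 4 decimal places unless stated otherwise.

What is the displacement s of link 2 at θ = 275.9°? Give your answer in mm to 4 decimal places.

segment 1 (0° to 41.1°, simple-harmonic, h = 24) is passed completely: s = 0.0000 + (24) = 24.0000
segment 2 (41.1° to 69.8°, cycloidal, h = 15) is passed completely: s = 24.0000 + (15) = 39.0000
segment 3 (69.8° to 104.6°, dwell): s unchanged at 39.0000
segment 4 (104.6° to 158.1°, cycloidal, h = 24) is passed completely: s = 39.0000 + (24) = 63.0000
segment 5 (158.1° to 199.1°, dwell): s unchanged at 63.0000
θ = 275.9° falls in segment 6 (199.1° to 360°, simple-harmonic, h = -63): β = 275.9 − 199.1 = 76.8°, B = 160.9°; Δs = -63/2·(1 − cos(π·0.4773)) = -29.2570; s = 63.0000 − 29.2570 = 33.7430

33.7430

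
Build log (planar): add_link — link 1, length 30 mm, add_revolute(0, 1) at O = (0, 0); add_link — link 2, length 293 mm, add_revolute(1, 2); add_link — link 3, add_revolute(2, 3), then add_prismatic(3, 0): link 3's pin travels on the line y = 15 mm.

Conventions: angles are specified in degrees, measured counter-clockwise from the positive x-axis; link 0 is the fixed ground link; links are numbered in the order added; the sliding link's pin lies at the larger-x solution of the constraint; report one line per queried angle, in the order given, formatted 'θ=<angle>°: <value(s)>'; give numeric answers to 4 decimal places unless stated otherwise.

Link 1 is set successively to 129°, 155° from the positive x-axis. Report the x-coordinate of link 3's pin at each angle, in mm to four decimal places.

geometry: r = 30 mm, L = 293 mm, e = 15 mm
θ=129°: crank pin P = (r cos θ, r sin θ) = (-18.879612, 23.314379)
θ=129°: h = r sin θ − e = 23.314379 − 15 = 8.314379
θ=129°: x = r cos θ + √(L² − h²) = -18.879612 + 292.882009 = 274.002397
θ=155°: crank pin P = (r cos θ, r sin θ) = (-27.189234, 12.678548)
θ=155°: h = r sin θ − e = 12.678548 − 15 = -2.321452
θ=155°: x = r cos θ + √(L² − h²) = -27.189234 + 292.990803 = 265.801570

θ=129°: 274.0024
θ=155°: 265.8016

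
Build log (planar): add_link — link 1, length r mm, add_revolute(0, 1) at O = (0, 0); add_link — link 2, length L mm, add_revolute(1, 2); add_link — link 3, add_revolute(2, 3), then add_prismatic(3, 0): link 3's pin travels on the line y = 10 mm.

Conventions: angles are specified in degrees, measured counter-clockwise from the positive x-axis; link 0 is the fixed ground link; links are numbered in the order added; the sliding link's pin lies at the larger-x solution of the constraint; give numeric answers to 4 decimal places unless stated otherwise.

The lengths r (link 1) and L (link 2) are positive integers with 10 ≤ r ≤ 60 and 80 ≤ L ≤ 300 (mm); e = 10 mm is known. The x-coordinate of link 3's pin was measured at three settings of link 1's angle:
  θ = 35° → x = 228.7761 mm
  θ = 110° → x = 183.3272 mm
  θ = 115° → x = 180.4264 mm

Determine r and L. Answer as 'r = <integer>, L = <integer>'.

constraint per measurement: (x − r cos θ)² + (r sin θ − e)² = L²
subtracting the θ₁ and θ₂ equations cancels the r² and L² terms:
r = (x₁² − x₂²) / (2[(x₁cos θ₁ + e sin θ₁) − (x₂cos θ₂ + e sin θ₂)]) = 38.0000 → r = 38
L² = (x₁ − r cos θ₁)² + (r sin θ₁ − e)² = 39204.0027 → L = 198.0000 → L = 198
check at θ₃=115°: x = 180.4264 (printed 180.4264) ✓

r = 38, L = 198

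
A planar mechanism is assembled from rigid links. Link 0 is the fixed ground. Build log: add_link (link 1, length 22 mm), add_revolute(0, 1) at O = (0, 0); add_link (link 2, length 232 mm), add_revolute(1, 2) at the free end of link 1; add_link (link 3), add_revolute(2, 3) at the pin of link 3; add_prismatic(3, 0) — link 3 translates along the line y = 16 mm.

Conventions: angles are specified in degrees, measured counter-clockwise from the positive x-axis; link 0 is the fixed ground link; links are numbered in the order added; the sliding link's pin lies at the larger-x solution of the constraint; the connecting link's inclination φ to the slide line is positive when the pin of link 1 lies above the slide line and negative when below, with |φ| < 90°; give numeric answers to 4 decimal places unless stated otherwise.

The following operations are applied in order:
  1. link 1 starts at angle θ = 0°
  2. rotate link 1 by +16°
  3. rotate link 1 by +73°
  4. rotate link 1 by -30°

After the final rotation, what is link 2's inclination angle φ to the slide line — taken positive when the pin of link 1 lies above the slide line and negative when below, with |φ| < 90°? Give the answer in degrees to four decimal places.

geometry: r = 22 mm, L = 232 mm, e = 16 mm; θ starts at 0°
rotate link 1 by +16°: θ ← 0° +16° = 16°
rotate link 1 by +73°: θ ← 16° +73° = 89°
rotate link 1 by -30°: θ ← 89° -30° = 59°
h = r sin θ − e = 18.857681 − 16 = 2.857681
sin φ = h / L = 2.857681 / 232 = 0.01231759
φ = arcsin(0.01231759) = 0.705764°

0.7058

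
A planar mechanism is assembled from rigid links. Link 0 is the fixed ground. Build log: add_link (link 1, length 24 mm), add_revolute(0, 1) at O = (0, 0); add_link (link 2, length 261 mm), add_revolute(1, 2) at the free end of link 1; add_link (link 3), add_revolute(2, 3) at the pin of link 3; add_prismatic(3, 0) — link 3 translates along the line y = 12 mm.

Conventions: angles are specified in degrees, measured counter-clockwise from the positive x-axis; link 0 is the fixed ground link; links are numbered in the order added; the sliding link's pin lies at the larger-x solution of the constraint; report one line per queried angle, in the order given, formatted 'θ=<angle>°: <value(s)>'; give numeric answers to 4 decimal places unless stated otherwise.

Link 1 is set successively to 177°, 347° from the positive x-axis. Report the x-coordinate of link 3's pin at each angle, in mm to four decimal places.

geometry: r = 24 mm, L = 261 mm, e = 12 mm
θ=177°: crank pin P = (r cos θ, r sin θ) = (-23.967109, 1.256063)
θ=177°: h = r sin θ − e = 1.256063 − 12 = -10.743937
θ=177°: x = r cos θ + √(L² − h²) = -23.967109 + 260.778772 = 236.811663
θ=347°: crank pin P = (r cos θ, r sin θ) = (23.384882, -5.398825)
θ=347°: h = r sin θ − e = -5.398825 − 12 = -17.398825
θ=347°: x = r cos θ + √(L² − h²) = 23.384882 + 260.419433 = 283.804314

θ=177°: 236.8117
θ=347°: 283.8043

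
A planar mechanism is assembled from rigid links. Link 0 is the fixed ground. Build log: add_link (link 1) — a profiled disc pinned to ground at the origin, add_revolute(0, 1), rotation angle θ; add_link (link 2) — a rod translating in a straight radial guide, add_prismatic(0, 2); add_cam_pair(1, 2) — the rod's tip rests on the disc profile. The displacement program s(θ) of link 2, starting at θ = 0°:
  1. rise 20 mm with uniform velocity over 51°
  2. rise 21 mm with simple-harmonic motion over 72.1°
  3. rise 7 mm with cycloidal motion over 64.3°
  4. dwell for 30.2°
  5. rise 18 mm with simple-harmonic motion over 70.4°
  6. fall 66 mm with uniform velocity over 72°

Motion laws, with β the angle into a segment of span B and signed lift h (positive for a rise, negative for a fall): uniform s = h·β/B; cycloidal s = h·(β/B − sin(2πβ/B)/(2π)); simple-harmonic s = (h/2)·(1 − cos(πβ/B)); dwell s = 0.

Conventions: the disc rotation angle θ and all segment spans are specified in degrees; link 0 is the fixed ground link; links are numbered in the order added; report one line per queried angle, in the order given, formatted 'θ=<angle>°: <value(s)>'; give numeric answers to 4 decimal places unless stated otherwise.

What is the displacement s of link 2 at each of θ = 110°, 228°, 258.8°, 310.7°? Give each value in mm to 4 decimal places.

seg 1 [0°–51°] uniform, h=20: full span → s += 20 → s = 20.0000
seg 2 [51°–123.1°] simple-harmonic, h=21: θ=110° here. β=59, B=72.1. 21/2·(1 − cos(π·0.8183)) = 19.3354 → s = 39.3354
seg 2 [51°–123.1°] simple-harmonic, h=21: full span → s += 21 → s = 41.0000
seg 3 [123.1°–187.4°] cycloidal, h=7: full span → s += 7 → s = 48.0000
seg 4 [187.4°–217.6°] dwell: s stays 48.0000
seg 5 [217.6°–288°] simple-harmonic, h=18: θ=228° here. β=10.4, B=70.4. 18/2·(1 − cos(π·0.1477)) = 0.9520 → s = 48.9520
seg 5 [217.6°–288°] simple-harmonic, h=18: θ=258.8° here. β=41.2, B=70.4. 18/2·(1 − cos(π·0.5852)) = 11.3811 → s = 59.3811
seg 5 [217.6°–288°] simple-harmonic, h=18: full span → s += 18 → s = 66.0000
seg 6 [288°–360°] uniform, h=-66: θ=310.7° here. β=22.7, B=72. -66·22.7/72 = -20.8083 → s = 45.1917

θ=110°: 39.3354
θ=228°: 48.9520
θ=258.8°: 59.3811
θ=310.7°: 45.1917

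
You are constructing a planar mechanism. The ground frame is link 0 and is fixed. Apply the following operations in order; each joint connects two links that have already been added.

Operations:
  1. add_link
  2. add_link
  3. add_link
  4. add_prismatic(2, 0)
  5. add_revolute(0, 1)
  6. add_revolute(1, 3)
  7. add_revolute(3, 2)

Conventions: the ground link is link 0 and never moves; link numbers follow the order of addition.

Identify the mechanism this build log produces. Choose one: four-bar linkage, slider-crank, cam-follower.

links: 4 (incl. ground); joints: 3 revolute, 1 prismatic, 0 higher (cam) pair, forming one closed loop
4 links, 3 revolutes + 1 prismatic in one loop → slider-crank

slider-crank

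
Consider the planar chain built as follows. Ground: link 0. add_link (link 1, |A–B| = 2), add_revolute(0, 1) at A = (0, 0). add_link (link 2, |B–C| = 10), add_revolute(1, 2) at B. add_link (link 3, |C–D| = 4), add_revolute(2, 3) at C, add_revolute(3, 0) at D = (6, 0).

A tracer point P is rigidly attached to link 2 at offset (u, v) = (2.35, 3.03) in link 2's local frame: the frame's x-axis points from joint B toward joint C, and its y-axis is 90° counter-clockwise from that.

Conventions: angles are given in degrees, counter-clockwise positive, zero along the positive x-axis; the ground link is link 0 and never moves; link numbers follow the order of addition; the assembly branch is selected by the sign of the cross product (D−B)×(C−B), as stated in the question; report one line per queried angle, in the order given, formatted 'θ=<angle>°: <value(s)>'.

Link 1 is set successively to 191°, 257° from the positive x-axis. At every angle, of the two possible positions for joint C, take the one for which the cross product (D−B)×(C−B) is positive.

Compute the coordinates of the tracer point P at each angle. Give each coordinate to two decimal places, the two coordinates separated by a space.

A=(0,0), D=(6.00,0)
θ=191°: B = A + 2.00·(cos191°, sin191°) = (-1.9633, -0.3816)
θ=191°: |BD| = 7.9724
θ=191°: circle(B,10.00) ∩ circle(D,4.00): a=9.2544, h=3.7890
θ=191°:   candidates: C₊=(7.0991,3.8460) cross=30.207; C₋=(7.4619,-3.7233) cross=-30.207
θ=191°:   branch + wants cross > 0 → take C=(7.0991,3.8460) (cross=30.207)
θ=191°: ex = (C−B)/|BC| = (0.9062,0.4228); ey = (-0.4228,0.9062)
θ=191°: P = B + 2.35·ex + 3.03·ey = (-1.1146,3.3578)
θ=257°: B = A + 2.00·(cos257°, sin257°) = (-0.4499, -1.9487)
θ=257°: |BD| = 6.7379
θ=257°: circle(B,10.00) ∩ circle(D,4.00): a=9.6024, h=2.7919
θ=257°:   candidates: C₊=(7.9346,3.5010) cross=18.811; C₋=(9.5496,-1.8441) cross=-18.811
θ=257°:   branch + wants cross > 0 → take C=(7.9346,3.5010) (cross=18.811)
θ=257°: ex = (C−B)/|BC| = (0.8384,0.5450); ey = (-0.5450,0.8384)
θ=257°: P = B + 2.35·ex + 3.03·ey = (-0.1308,1.8725)

θ=191°: -1.11 3.36
θ=257°: -0.13 1.87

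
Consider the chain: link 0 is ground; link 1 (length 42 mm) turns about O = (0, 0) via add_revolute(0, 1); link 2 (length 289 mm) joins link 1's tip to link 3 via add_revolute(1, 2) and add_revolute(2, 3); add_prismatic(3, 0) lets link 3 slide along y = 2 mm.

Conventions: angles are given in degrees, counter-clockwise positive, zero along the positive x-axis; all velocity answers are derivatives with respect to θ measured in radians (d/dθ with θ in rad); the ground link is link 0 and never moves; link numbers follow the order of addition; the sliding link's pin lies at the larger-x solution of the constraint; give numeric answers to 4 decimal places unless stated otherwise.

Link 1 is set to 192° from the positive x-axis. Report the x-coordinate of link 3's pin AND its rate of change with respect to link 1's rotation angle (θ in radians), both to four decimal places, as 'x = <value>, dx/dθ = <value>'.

geometry: r = 42 mm, L = 289 mm, e = 2 mm
crank pin P = (r cos θ, r sin θ) = (-41.082199, -8.732291)
h = r sin θ − e = -8.732291 − 2 = -10.732291
x = r cos θ + √(L² − h²) = -41.082199 + 288.800654 = 247.718455
dx/dθ = −r sin θ − h·r cos θ/√(L² − h²) (θ in radians; h = -10.732291) = 7.205611

x = 247.7185, dx/dθ = 7.2056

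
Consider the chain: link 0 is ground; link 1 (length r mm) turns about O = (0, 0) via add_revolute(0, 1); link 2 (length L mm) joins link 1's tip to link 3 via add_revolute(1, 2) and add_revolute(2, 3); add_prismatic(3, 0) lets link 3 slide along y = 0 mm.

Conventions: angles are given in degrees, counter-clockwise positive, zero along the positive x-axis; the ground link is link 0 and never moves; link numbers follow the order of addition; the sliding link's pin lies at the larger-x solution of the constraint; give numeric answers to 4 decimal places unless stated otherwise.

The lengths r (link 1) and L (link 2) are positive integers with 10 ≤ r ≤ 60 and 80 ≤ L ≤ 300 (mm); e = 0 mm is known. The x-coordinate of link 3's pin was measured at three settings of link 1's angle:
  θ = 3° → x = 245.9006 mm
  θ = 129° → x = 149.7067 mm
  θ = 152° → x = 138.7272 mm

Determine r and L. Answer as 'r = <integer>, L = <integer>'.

constraint per measurement: (x − r cos θ)² + (r sin θ − e)² = L²
subtracting the θ₁ and θ₂ equations cancels the r² and L² terms:
r = (x₁² − x₂²) / (2[(x₁cos θ₁ + e sin θ₁) − (x₂cos θ₂ + e sin θ₂)]) = 56.0000 → r = 56
L² = (x₁ − r cos θ₁)² + (r sin θ₁ − e)² = 36099.9817 → L = 190.0000 → L = 190
check at θ₃=152°: x = 138.7272 (printed 138.7272) ✓

r = 56, L = 190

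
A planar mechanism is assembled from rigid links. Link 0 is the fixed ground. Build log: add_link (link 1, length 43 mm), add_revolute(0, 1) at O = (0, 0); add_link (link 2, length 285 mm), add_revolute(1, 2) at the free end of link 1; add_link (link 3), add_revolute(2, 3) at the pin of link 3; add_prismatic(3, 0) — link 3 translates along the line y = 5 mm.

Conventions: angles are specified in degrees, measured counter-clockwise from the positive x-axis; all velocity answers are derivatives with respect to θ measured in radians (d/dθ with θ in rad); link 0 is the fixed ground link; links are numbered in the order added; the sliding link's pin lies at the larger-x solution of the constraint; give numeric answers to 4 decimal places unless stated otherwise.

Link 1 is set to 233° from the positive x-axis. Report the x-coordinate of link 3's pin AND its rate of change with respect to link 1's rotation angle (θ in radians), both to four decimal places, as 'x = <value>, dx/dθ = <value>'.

geometry: r = 43 mm, L = 285 mm, e = 5 mm
crank pin P = (r cos θ, r sin θ) = (-25.878046, -34.341327)
h = r sin θ − e = -34.341327 − 5 = -39.341327
x = r cos θ + √(L² − h²) = -25.878046 + 282.271607 = 256.393561
dx/dθ = −r sin θ − h·r cos θ/√(L² − h²) (θ in radians; h = -39.341327) = 30.734600

x = 256.3936, dx/dθ = 30.7346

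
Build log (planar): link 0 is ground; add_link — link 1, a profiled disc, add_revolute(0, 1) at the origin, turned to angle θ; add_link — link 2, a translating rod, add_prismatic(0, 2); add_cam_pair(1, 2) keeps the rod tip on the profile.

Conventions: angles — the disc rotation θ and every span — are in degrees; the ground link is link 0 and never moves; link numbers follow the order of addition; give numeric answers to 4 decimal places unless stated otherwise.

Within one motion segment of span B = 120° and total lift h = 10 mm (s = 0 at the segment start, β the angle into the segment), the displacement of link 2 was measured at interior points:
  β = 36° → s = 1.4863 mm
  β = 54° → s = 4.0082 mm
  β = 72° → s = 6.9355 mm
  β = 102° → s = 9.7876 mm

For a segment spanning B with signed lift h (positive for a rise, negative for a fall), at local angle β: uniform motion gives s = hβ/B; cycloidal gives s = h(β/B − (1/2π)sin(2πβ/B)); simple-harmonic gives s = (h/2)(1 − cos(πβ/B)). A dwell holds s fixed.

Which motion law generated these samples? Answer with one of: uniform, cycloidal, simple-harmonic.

candidates at β/B = r: uniform s = h·r (linear in β); cycloidal s = h·(r − sin(2πr)/(2π)); simple-harmonic s = (h/2)(1 − cos(πr))
β=36°: printed 1.4863 | uniform 3.0000, cycloidal 1.4863, simple-harmonic 2.0611
β=54°: printed 4.0082 | uniform 4.5000, cycloidal 4.0082, simple-harmonic 4.2178
β=72°: printed 6.9355 | uniform 6.0000, cycloidal 6.9355, simple-harmonic 6.5451
β=102°: printed 9.7876 | uniform 8.5000, cycloidal 9.7876, simple-harmonic 9.4550
only one law matches every sample → cycloidal

cycloidal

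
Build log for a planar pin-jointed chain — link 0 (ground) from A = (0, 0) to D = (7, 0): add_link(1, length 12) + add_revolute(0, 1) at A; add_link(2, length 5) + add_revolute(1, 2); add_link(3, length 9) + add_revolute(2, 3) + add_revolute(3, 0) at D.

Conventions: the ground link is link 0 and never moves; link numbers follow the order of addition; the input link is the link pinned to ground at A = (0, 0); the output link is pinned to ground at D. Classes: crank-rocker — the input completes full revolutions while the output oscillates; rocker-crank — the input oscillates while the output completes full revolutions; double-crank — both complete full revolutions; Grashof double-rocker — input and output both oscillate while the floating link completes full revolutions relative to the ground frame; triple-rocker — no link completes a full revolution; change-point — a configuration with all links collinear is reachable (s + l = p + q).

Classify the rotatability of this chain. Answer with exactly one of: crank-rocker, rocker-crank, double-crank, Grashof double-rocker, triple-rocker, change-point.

lengths: ground=7, input=12, coupler=5, output=9
sorted: s=5 (shortest), l=12 (longest), p+q=16
s + l = 17 vs p + q = 16
s + l > p + q → non-Grashof → no link fully rotates → triple-rocker

triple-rocker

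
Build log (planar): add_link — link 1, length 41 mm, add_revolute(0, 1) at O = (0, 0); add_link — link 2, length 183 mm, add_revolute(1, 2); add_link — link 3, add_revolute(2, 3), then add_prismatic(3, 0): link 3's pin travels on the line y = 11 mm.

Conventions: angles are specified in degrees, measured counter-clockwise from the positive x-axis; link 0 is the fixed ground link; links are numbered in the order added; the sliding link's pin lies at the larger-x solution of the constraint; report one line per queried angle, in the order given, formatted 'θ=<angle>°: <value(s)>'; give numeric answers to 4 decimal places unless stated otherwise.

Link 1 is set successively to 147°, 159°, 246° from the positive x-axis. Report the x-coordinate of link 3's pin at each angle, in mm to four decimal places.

geometry: r = 41 mm, L = 183 mm, e = 11 mm
θ=147°: crank pin P = (r cos θ, r sin θ) = (-34.385493, 22.330200)
θ=147°: h = r sin θ − e = 22.330200 − 11 = 11.330200
θ=147°: x = r cos θ + √(L² − h²) = -34.385493 + 182.648916 = 148.263423
θ=159°: crank pin P = (r cos θ, r sin θ) = (-38.276797, 14.693086)
θ=159°: h = r sin θ − e = 14.693086 − 11 = 3.693086
θ=159°: x = r cos θ + √(L² − h²) = -38.276797 + 182.962731 = 144.685934
θ=246°: crank pin P = (r cos θ, r sin θ) = (-16.676202, -37.455364)
θ=246°: h = r sin θ − e = -37.455364 − 11 = -48.455364
θ=246°: x = r cos θ + √(L² − h²) = -16.676202 + 176.468348 = 159.792145

θ=147°: 148.2634
θ=159°: 144.6859
θ=246°: 159.7921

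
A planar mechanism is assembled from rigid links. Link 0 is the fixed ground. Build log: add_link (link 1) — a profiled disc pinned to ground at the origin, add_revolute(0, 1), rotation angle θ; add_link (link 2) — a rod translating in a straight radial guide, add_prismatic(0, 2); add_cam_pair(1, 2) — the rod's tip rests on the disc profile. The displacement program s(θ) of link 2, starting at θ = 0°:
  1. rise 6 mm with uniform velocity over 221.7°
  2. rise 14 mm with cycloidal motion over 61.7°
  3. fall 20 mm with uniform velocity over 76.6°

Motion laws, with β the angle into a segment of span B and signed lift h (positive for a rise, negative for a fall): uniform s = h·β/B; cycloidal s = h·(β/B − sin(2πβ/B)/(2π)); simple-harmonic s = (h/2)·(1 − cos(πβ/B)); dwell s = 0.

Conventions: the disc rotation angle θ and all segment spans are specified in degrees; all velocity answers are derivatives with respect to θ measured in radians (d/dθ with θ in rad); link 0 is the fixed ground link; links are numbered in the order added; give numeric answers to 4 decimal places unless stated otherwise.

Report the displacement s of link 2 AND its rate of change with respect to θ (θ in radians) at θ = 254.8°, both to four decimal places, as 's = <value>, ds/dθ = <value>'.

seg 1 [0°–221.7°] uniform, h=6: full span → s += 6 → s = 6.0000
seg 2 [221.7°–283.4°] cycloidal, h=14: θ=254.8° here. β=33.1, B=61.7. 14·(0.5365 − sin(2π·0.5365)/(2π)) = 8.0166 → s = 14.0166
velocity in seg [221.7°–283.4°] (cycloidal), θ in radians: β = 33.1° = 0.5777 rad, B = 61.7° = 1.0769 rad; ds/dθ = (h/B)(1 − cos(2πβ/B)) = (14/1.0769)(1 − cos(2π·0.5365)) = 25.661553 mm/rad

s = 14.0166, ds/dθ = 25.6616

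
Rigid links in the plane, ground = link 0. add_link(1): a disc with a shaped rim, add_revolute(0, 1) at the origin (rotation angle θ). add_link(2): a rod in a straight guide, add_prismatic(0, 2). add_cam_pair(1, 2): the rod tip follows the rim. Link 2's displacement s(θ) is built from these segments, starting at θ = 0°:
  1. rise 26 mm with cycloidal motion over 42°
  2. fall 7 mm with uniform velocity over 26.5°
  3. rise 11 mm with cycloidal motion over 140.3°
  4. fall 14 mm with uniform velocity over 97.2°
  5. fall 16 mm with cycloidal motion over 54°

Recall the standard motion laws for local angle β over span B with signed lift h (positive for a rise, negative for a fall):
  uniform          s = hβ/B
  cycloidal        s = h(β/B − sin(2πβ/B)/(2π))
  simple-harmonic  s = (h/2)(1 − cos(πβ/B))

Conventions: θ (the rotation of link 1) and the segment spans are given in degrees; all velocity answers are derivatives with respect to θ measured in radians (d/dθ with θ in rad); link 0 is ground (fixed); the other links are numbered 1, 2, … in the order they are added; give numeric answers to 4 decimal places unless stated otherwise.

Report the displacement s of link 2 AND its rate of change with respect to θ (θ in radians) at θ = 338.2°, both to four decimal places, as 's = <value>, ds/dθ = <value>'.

segment 1 (0° to 42°, cycloidal, h = 26) is passed completely: s = 0.0000 + (26) = 26.0000
segment 2 (42° to 68.5°, uniform, h = -7) is passed completely: s = 26.0000 + (-7) = 19.0000
segment 3 (68.5° to 208.8°, cycloidal, h = 11) is passed completely: s = 19.0000 + (11) = 30.0000
segment 4 (208.8° to 306°, uniform, h = -14) is passed completely: s = 30.0000 + (-14) = 16.0000
θ = 338.2° falls in segment 5 (306° to 360°, cycloidal, h = -16): β = 338.2 − 306 = 32.2°, B = 54°; Δs = -16·(0.5963 − sin(2π·0.5963)/(2π)) = -10.9892; s = 16.0000 − 10.9892 = 5.0108
velocity in seg [306°–360°] (cycloidal), θ in radians: β = 32.2° = 0.5620 rad, B = 54° = 0.9425 rad; ds/dθ = (h/B)(1 − cos(2πβ/B)) = ((-16)/0.9425)(1 − cos(2π·0.5963)) = -30.939298 mm/rad

s = 5.0108, ds/dθ = -30.9393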